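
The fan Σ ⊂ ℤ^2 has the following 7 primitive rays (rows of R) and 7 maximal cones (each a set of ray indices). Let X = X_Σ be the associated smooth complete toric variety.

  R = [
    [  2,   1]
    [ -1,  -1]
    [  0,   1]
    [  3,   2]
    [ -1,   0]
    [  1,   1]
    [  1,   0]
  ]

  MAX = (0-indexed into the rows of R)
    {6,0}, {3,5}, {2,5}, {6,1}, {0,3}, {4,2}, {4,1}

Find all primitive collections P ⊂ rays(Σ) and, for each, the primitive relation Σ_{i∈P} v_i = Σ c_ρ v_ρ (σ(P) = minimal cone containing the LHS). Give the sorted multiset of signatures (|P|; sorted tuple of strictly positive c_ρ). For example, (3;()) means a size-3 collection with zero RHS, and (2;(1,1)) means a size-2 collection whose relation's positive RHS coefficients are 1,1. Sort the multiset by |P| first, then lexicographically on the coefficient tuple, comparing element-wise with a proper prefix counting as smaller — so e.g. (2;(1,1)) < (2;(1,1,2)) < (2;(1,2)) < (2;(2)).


Σ has 14 primitive collections:

  • {1,5}:  v_{1} + v_{5} = 0 ; sig = (2;())
  • {4,6}:  v_{4} + v_{6} = 0 ; sig = (2;())
  • {0,1}:  v_{0} + v_{1} = v_{6} ; sig = (2;(1))
  • {0,4}:  v_{0} + v_{4} = v_{5} ; sig = (2;(1))
  • {0,5}:  v_{0} + v_{5} = v_{3} ; sig = (2;(1))
  • {1,2}:  v_{1} + v_{2} = v_{4} ; sig = (2;(1))
  • {1,3}:  v_{1} + v_{3} = v_{0} ; sig = (2;(1))
  • {2,6}:  v_{2} + v_{6} = v_{5} ; sig = (2;(1))
  • {4,5}:  v_{4} + v_{5} = v_{2} ; sig = (2;(1))
  • {5,6}:  v_{5} + v_{6} = v_{0} ; sig = (2;(1))
  • {0,2}:  v_{0} + v_{2} = 2·v_{5} ; sig = (2;(2))
  • {3,4}:  v_{3} + v_{4} = 2·v_{5} ; sig = (2;(2))
  • {3,6}:  v_{3} + v_{6} = 2·v_{0} ; sig = (2;(2))
  • {2,3}:  v_{2} + v_{3} = 3·v_{5} ; sig = (2;(3))

Hence PRS(X_Σ) =
    (2;())
    (2;())
    (2;(1))
    (2;(1))
    (2;(1))
    (2;(1))
    (2;(1))
    (2;(1))
    (2;(1))
    (2;(1))
    (2;(2))
    (2;(2))
    (2;(2))
    (2;(3))


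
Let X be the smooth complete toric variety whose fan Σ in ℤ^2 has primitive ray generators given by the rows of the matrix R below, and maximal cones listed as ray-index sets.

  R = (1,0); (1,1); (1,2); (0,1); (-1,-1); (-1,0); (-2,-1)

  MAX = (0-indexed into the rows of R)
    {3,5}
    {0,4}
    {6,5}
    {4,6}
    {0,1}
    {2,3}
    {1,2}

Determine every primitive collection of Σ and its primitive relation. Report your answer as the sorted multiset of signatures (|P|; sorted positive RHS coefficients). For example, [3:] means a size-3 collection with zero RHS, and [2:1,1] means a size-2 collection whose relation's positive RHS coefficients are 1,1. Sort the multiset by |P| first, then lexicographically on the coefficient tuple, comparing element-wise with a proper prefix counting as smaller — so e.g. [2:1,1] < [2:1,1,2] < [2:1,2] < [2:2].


Σ has 14 primitive collections:

  • {0,5}:  v_{0} + v_{5} = 0  ⟹  sig = [2:]
  • {1,4}:  v_{1} + v_{4} = 0  ⟹  sig = [2:]
  • {0,3}:  v_{0} + v_{3} = v_{1}  ⟹  sig = [2:1]
  • {0,6}:  v_{0} + v_{6} = v_{4}  ⟹  sig = [2:1]
  • {1,3}:  v_{1} + v_{3} = v_{2}  ⟹  sig = [2:1]
  • {1,5}:  v_{1} + v_{5} = v_{3}  ⟹  sig = [2:1]
  • {1,6}:  v_{1} + v_{6} = v_{5}  ⟹  sig = [2:1]
  • {2,4}:  v_{2} + v_{4} = v_{3}  ⟹  sig = [2:1]
  • {3,4}:  v_{3} + v_{4} = v_{5}  ⟹  sig = [2:1]
  • {4,5}:  v_{4} + v_{5} = v_{6}  ⟹  sig = [2:1]
  • {2,6}:  v_{2} + v_{6} = v_{3} + v_{5}  ⟹  sig = [2:1,1]
  • {0,2}:  v_{0} + v_{2} = 2·v_{1}  ⟹  sig = [2:2]
  • {2,5}:  v_{2} + v_{5} = 2·v_{3}  ⟹  sig = [2:2]
  • {3,6}:  v_{3} + v_{6} = 2·v_{5}  ⟹  sig = [2:2]

Sorted signature multiset PRS(X):
{ [2:] ×2,  [2:1] ×8,  [2:1,1],  [2:2] ×3 }


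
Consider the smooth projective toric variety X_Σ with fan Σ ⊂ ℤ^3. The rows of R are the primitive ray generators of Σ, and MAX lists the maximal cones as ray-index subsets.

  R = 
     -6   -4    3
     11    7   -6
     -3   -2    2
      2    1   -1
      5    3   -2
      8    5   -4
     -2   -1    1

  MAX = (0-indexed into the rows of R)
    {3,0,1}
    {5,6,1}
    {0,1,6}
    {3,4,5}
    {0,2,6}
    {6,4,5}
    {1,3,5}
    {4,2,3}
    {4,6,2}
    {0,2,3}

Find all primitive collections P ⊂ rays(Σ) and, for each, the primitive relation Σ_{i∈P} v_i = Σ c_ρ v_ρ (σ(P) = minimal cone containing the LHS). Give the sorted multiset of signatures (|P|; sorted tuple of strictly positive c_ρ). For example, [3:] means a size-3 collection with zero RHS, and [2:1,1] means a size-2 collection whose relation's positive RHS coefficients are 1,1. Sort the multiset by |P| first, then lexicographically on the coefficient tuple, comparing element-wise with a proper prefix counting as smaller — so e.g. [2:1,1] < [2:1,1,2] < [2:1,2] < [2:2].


6 collections generate NE(X_Σ); each relation:

  {3,6}:  v_{3} + v_{6} = 0  →  sig = [2:]
  {0,5}:  v_{0} + v_{5} = v_{3}  →  sig = [2:1]
  {1,2}:  v_{1} + v_{2} = v_{5}  →  sig = [2:1]
  {2,5}:  v_{2} + v_{5} = v_{4}  →  sig = [2:1]
  {0,4}:  v_{0} + v_{4} = v_{2} + v_{3}  →  sig = [2:1,1]
  {1,4}:  v_{1} + v_{4} = 2·v_{5}  →  sig = [2:2]

Signatures (|P|; sorted positive RHS coefficients), sorted:
    [2:]
    [2:1]
    [2:1]
    [2:1]
    [2:1,1]
    [2:2]


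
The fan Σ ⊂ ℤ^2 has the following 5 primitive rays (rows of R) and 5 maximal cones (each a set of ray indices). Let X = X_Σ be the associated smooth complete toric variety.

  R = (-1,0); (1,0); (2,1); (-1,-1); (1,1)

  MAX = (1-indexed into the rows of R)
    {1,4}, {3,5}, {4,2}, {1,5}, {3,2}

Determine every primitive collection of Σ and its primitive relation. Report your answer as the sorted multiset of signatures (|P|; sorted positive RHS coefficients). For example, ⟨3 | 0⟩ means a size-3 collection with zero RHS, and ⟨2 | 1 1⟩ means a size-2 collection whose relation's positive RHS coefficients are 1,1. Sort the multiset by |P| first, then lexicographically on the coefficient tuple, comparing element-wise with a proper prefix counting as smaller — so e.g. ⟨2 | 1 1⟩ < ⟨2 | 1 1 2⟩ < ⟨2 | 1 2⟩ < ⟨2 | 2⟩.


The 5 primitive collections of Σ (r=5, n=2):

  • {1,2}:  v_{1} + v_{2} = 0  →  sig = ⟨2 | 0⟩
  • {4,5}:  v_{4} + v_{5} = 0  →  sig = ⟨2 | 0⟩
  • {1,3}:  v_{1} + v_{3} = v_{5}  →  sig = ⟨2 | 1⟩
  • {2,5}:  v_{2} + v_{5} = v_{3}  →  sig = ⟨2 | 1⟩
  • {3,4}:  v_{3} + v_{4} = v_{2}  →  sig = ⟨2 | 1⟩

Sorted signature multiset PRS(X):
[⟨2 | 0⟩, ⟨2 | 0⟩, ⟨2 | 1⟩, ⟨2 | 1⟩, ⟨2 | 1⟩]


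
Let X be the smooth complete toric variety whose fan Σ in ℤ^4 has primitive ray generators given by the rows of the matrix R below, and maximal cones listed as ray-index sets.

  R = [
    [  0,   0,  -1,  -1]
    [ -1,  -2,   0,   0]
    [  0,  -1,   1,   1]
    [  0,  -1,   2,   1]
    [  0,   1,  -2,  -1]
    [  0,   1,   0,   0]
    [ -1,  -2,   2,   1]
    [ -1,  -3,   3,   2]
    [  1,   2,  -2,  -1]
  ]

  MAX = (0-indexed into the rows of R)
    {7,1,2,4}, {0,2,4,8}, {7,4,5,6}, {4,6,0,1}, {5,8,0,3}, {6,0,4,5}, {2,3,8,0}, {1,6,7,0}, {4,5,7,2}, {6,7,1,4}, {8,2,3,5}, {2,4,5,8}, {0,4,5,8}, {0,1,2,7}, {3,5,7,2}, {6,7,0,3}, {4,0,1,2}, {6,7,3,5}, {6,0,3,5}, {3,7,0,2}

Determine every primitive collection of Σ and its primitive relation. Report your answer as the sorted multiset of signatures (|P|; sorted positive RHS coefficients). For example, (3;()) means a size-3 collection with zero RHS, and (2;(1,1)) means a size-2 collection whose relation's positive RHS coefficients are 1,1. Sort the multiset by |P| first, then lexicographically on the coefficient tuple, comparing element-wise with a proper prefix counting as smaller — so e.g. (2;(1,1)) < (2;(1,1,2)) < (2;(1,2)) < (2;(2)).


Primitive collections (10):

  P = {3,4}:  v_{3} + v_{4} = 0 ; sig = (2;())
  P = {6,8}:  v_{6} + v_{8} = 0 ; sig = (2;())
  P = {2,6}:  v_{2} + v_{6} = v_{7} ; sig = (2;(1))
  P = {7,8}:  v_{7} + v_{8} = v_{2} ; sig = (2;(1))
  P = {1,3}:  v_{1} + v_{3} = v_{0} + v_{7} ; sig = (2;(1,1))
  P = {1,5}:  v_{1} + v_{5} = v_{4} + v_{6} ; sig = (2;(1,1))
  P = {1,8}:  v_{1} + v_{8} = v_{0} + v_{2} + v_{4} ; sig = (2;(1,1,1))
  P = {0,2,5}:  v_{0} + v_{2} + v_{5} = 0 ; sig = (3;())
  P = {0,4,7}:  v_{0} + v_{4} + v_{7} = v_{1} ; sig = (3;(1))
  P = {0,5,7}:  v_{0} + v_{5} + v_{7} = v_{6} ; sig = (3;(1))

Hence PRS(X_Σ) =
[(2;()), (2;()), (2;(1)), (2;(1)), (2;(1,1)), (2;(1,1)), (2;(1,1,1)), (3;()), (3;(1)), (3;(1))]


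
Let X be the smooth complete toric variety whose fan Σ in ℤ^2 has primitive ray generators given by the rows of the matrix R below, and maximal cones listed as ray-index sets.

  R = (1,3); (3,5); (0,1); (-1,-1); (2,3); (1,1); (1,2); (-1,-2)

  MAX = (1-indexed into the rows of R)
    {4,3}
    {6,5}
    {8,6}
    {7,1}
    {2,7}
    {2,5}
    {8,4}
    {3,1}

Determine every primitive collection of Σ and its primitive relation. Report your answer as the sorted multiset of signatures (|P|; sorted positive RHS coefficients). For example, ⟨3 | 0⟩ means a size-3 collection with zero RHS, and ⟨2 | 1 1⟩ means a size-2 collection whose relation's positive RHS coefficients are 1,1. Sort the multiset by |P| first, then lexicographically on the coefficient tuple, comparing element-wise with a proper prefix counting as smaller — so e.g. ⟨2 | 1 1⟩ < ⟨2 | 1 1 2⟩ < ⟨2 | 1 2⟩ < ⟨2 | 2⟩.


20 minimal non-faces of Δ(Σ) (on 8 rays):

  P={4,6}:  v_{4} + v_{6} = 0 — sig = ⟨2 | 0⟩
  P={7,8}:  v_{7} + v_{8} = 0 — sig = ⟨2 | 0⟩
  P={1,8}:  v_{1} + v_{8} = v_{3} — sig = ⟨2 | 1⟩
  P={2,8}:  v_{2} + v_{8} = v_{5} — sig = ⟨2 | 1⟩
  P={3,6}:  v_{3} + v_{6} = v_{7} — sig = ⟨2 | 1⟩
  P={3,7}:  v_{3} + v_{7} = v_{1} — sig = ⟨2 | 1⟩
  P={3,8}:  v_{3} + v_{8} = v_{4} — sig = ⟨2 | 1⟩
  P={4,5}:  v_{4} + v_{5} = v_{7} — sig = ⟨2 | 1⟩
  P={4,7}:  v_{4} + v_{7} = v_{3} — sig = ⟨2 | 1⟩
  P={5,7}:  v_{5} + v_{7} = v_{2} — sig = ⟨2 | 1⟩
  P={5,8}:  v_{5} + v_{8} = v_{6} — sig = ⟨2 | 1⟩
  P={6,7}:  v_{6} + v_{7} = v_{5} — sig = ⟨2 | 1⟩
  P={1,4}:  v_{1} + v_{4} = 2·v_{3} — sig = ⟨2 | 2⟩
  P={1,6}:  v_{1} + v_{6} = 2·v_{7} — sig = ⟨2 | 2⟩
  P={2,4}:  v_{2} + v_{4} = 2·v_{7} — sig = ⟨2 | 2⟩
  P={2,6}:  v_{2} + v_{6} = 2·v_{5} — sig = ⟨2 | 2⟩
  P={3,5}:  v_{3} + v_{5} = 2·v_{7} — sig = ⟨2 | 2⟩
  P={1,5}:  v_{1} + v_{5} = 3·v_{7} — sig = ⟨2 | 3⟩
  P={2,3}:  v_{2} + v_{3} = 3·v_{7} — sig = ⟨2 | 3⟩
  P={1,2}:  v_{1} + v_{2} = 4·v_{7} — sig = ⟨2 | 4⟩

Hence PRS(X_Σ) =
[⟨2 | 0⟩, ⟨2 | 0⟩, ⟨2 | 1⟩, ⟨2 | 1⟩, ⟨2 | 1⟩, ⟨2 | 1⟩, ⟨2 | 1⟩, ⟨2 | 1⟩, ⟨2 | 1⟩, ⟨2 | 1⟩, ⟨2 | 1⟩, ⟨2 | 1⟩, ⟨2 | 2⟩, ⟨2 | 2⟩, ⟨2 | 2⟩, ⟨2 | 2⟩, ⟨2 | 2⟩, ⟨2 | 3⟩, ⟨2 | 3⟩, ⟨2 | 4⟩]


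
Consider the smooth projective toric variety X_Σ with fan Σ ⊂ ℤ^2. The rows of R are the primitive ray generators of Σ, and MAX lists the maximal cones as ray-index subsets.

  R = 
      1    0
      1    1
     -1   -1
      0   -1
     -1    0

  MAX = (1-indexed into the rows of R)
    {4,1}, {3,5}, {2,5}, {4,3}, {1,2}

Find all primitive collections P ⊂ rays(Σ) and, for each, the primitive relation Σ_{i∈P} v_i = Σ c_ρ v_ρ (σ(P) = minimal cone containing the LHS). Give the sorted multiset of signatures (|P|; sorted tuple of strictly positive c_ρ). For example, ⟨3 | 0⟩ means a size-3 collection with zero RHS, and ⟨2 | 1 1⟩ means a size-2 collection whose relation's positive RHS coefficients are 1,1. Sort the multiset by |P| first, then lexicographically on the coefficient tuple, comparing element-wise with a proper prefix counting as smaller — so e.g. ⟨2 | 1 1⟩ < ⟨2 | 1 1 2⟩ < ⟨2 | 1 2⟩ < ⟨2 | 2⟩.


5 minimal non-faces of Δ(Σ) (on 5 rays):

  P={1,5}:  v_{1} + v_{5} = 0  →  sig = ⟨2 | 0⟩
  P={2,3}:  v_{2} + v_{3} = 0  →  sig = ⟨2 | 0⟩
  P={1,3}:  v_{1} + v_{3} = v_{4}  →  sig = ⟨2 | 1⟩
  P={2,4}:  v_{2} + v_{4} = v_{1}  →  sig = ⟨2 | 1⟩
  P={4,5}:  v_{4} + v_{5} = v_{3}  →  sig = ⟨2 | 1⟩

Hence PRS(X_Σ) =
{ ⟨2 | 0⟩ ×2,  ⟨2 | 1⟩ ×3 }


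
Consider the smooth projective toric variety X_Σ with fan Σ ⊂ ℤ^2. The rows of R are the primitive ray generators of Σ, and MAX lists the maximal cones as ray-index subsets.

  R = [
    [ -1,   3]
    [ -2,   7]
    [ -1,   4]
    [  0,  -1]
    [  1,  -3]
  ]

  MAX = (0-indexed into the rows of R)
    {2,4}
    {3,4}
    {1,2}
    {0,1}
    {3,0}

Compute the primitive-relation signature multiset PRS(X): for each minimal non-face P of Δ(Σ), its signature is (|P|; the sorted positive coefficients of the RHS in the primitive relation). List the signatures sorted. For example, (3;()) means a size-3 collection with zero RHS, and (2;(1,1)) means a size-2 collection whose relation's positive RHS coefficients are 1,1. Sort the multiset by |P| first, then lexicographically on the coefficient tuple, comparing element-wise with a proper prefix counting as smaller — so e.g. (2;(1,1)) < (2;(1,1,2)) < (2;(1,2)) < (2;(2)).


|primitive collections| = 5. Relations:

  P={0,4}:  v_{0} + v_{4} = 0 ; sig = (2;())
  P={0,2}:  v_{0} + v_{2} = v_{1} ; sig = (2;(1))
  P={1,4}:  v_{1} + v_{4} = v_{2} ; sig = (2;(1))
  P={2,3}:  v_{2} + v_{3} = v_{0} ; sig = (2;(1))
  P={1,3}:  v_{1} + v_{3} = 2·v_{0} ; sig = (2;(2))

so the primitive-relation signature multiset is
{ (2;()),  (2;(1)) ×3,  (2;(2)) }


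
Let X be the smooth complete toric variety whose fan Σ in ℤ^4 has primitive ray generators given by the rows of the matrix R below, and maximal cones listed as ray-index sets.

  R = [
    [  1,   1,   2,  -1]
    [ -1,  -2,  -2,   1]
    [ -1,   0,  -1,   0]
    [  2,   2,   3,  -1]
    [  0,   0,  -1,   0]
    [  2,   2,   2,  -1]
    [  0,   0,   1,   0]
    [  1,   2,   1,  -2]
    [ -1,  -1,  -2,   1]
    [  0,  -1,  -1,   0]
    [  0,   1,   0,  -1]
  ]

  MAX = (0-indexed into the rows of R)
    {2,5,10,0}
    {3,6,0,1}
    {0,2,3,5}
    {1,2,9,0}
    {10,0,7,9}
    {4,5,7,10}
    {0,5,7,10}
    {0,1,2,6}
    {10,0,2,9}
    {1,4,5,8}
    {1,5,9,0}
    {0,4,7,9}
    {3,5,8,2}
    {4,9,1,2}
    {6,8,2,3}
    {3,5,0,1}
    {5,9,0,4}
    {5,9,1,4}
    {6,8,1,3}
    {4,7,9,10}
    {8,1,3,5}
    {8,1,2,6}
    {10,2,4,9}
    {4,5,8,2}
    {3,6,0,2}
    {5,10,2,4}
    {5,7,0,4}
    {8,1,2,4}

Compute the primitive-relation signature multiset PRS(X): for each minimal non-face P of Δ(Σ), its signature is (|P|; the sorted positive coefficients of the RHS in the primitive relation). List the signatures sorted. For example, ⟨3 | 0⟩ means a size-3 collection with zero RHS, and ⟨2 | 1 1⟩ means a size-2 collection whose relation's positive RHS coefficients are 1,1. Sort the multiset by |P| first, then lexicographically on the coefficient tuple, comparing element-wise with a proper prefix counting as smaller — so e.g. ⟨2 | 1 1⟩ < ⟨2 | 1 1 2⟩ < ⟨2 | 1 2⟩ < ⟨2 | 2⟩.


Δ(Σ) — 11 vertices, 24 min non-faces:

  • {0,8}:  v_{0} + v_{8} = 0  →  sig = ⟨2 | 0⟩
  • {4,6}:  v_{4} + v_{6} = 0  →  sig = ⟨2 | 0⟩
  • {3,4}:  v_{3} + v_{4} = v_{5}  →  sig = ⟨2 | 1⟩
  • {5,6}:  v_{5} + v_{6} = v_{3}  →  sig = ⟨2 | 1⟩
  • {1,7}:  v_{1} + v_{7} = v_{9} + v_{10}  →  sig = ⟨2 | 1 1⟩
  • {1,10}:  v_{1} + v_{10} = v_{2} + v_{9}  →  sig = ⟨2 | 1 1⟩
  • {6,7}:  v_{6} + v_{7} = v_{0} + v_{10}  →  sig = ⟨2 | 1 1⟩
  • {6,9}:  v_{6} + v_{9} = v_{0} + v_{1}  →  sig = ⟨2 | 1 1⟩
  • {6,10}:  v_{6} + v_{10} = v_{0} + v_{2}  →  sig = ⟨2 | 1 1⟩
  • {7,8}:  v_{7} + v_{8} = v_{4} + v_{10}  →  sig = ⟨2 | 1 1⟩
  • {8,9}:  v_{8} + v_{9} = v_{1} + v_{4}  →  sig = ⟨2 | 1 1⟩
  • {8,10}:  v_{8} + v_{10} = v_{2} + v_{4}  →  sig = ⟨2 | 1 1⟩
  • {3,7}:  v_{3} + v_{7} = v_{0} + v_{5} + v_{10}  →  sig = ⟨2 | 1 1 1⟩
  • {3,9}:  v_{3} + v_{9} = v_{0} + v_{1} + v_{5}  →  sig = ⟨2 | 1 1 1⟩
  • {3,10}:  v_{3} + v_{10} = v_{0} + v_{2} + v_{5}  →  sig = ⟨2 | 1 1 1⟩
  • {2,7}:  v_{2} + v_{7} = 2·v_{10}  →  sig = ⟨2 | 2⟩
  • {1,2,3}:  v_{1} + v_{2} + v_{3} = 0  →  sig = ⟨3 | 0⟩
  • {0,1,4}:  v_{0} + v_{1} + v_{4} = v_{9}  →  sig = ⟨3 | 1⟩
  • {0,2,4}:  v_{0} + v_{2} + v_{4} = v_{10}  →  sig = ⟨3 | 1⟩
  • {0,4,10}:  v_{0} + v_{4} + v_{10} = v_{7}  →  sig = ⟨3 | 1⟩
  • {1,2,5}:  v_{1} + v_{2} + v_{5} = v_{4}  →  sig = ⟨3 | 1⟩
  • {2,5,9}:  v_{2} + v_{5} + v_{9} = v_{0} + 2·v_{4}  →  sig = ⟨3 | 1 2⟩
  • {5,9,10}:  v_{5} + v_{9} + v_{10} = 2·v_{0} + 3·v_{4}  →  sig = ⟨3 | 2 3⟩
  • {5,7,9}:  v_{5} + v_{7} + v_{9} = 3·v_{0} + 4·v_{4}  →  sig = ⟨3 | 3 4⟩

Sorted signature multiset PRS(X):
    ⟨2 | 0⟩
    ⟨2 | 0⟩
    ⟨2 | 1⟩
    ⟨2 | 1⟩
    ⟨2 | 1 1⟩
    ⟨2 | 1 1⟩
    ⟨2 | 1 1⟩
    ⟨2 | 1 1⟩
    ⟨2 | 1 1⟩
    ⟨2 | 1 1⟩
    ⟨2 | 1 1⟩
    ⟨2 | 1 1⟩
    ⟨2 | 1 1 1⟩
    ⟨2 | 1 1 1⟩
    ⟨2 | 1 1 1⟩
    ⟨2 | 2⟩
    ⟨3 | 0⟩
    ⟨3 | 1⟩
    ⟨3 | 1⟩
    ⟨3 | 1⟩
    ⟨3 | 1⟩
    ⟨3 | 1 2⟩
    ⟨3 | 2 3⟩
    ⟨3 | 3 4⟩


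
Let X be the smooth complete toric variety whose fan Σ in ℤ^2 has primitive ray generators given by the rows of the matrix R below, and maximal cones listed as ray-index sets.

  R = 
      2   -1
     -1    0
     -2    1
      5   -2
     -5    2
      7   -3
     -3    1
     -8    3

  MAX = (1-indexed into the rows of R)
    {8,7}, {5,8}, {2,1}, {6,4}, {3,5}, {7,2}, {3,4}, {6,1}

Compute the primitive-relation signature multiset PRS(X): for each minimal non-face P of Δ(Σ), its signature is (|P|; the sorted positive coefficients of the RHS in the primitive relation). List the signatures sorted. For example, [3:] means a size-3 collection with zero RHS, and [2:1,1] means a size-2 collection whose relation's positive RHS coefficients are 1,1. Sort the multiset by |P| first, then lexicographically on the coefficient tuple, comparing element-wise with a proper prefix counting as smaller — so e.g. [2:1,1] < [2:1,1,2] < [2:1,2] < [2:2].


Σ has 20 primitive collections:

  • {1,3}:  v_{1} + v_{3} = 0  →  sig = [2:]
  • {4,5}:  v_{4} + v_{5} = 0  →  sig = [2:]
  • {1,4}:  v_{1} + v_{4} = v_{6}  →  sig = [2:1]
  • {1,5}:  v_{1} + v_{5} = v_{7}  →  sig = [2:1]
  • {1,7}:  v_{1} + v_{7} = v_{2}  →  sig = [2:1]
  • {2,3}:  v_{2} + v_{3} = v_{7}  →  sig = [2:1]
  • {3,6}:  v_{3} + v_{6} = v_{4}  →  sig = [2:1]
  • {3,7}:  v_{3} + v_{7} = v_{5}  →  sig = [2:1]
  • {4,7}:  v_{4} + v_{7} = v_{1}  →  sig = [2:1]
  • {4,8}:  v_{4} + v_{8} = v_{7}  →  sig = [2:1]
  • {5,6}:  v_{5} + v_{6} = v_{1}  →  sig = [2:1]
  • {5,7}:  v_{5} + v_{7} = v_{8}  →  sig = [2:1]
  • {6,8}:  v_{6} + v_{8} = v_{2}  →  sig = [2:1]
  • {1,8}:  v_{1} + v_{8} = 2·v_{7}  →  sig = [2:2]
  • {2,4}:  v_{2} + v_{4} = 2·v_{1}  →  sig = [2:2]
  • {2,5}:  v_{2} + v_{5} = 2·v_{7}  →  sig = [2:2]
  • {3,8}:  v_{3} + v_{8} = 2·v_{5}  →  sig = [2:2]
  • {6,7}:  v_{6} + v_{7} = 2·v_{1}  →  sig = [2:2]
  • {2,6}:  v_{2} + v_{6} = 3·v_{1}  →  sig = [2:3]
  • {2,8}:  v_{2} + v_{8} = 3·v_{7}  →  sig = [2:3]

so the primitive-relation signature multiset is
[[2:], [2:], [2:1], [2:1], [2:1], [2:1], [2:1], [2:1], [2:1], [2:1], [2:1], [2:1], [2:1], [2:2], [2:2], [2:2], [2:2], [2:2], [2:3], [2:3]]


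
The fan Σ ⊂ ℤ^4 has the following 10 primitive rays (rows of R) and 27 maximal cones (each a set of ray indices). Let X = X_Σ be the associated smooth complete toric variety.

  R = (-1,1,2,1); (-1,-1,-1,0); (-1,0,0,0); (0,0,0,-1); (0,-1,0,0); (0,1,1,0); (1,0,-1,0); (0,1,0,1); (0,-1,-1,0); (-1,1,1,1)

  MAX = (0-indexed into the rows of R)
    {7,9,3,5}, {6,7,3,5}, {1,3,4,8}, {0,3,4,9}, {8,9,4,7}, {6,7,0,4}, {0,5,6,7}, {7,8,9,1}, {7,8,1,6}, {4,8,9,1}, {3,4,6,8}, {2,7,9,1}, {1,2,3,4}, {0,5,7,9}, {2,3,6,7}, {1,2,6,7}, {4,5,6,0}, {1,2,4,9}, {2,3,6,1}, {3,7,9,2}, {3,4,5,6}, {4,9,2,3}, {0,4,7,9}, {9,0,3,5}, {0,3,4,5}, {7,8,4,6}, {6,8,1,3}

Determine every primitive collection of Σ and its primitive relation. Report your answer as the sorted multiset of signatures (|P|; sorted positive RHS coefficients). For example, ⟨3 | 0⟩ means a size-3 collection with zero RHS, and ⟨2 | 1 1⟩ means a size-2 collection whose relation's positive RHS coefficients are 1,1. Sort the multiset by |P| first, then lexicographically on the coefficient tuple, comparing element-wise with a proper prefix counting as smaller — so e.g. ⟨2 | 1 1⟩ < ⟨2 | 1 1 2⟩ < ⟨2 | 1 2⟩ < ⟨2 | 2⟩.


Primitive collections (21):

  P = {5,8}:  v_{5} + v_{8} = 0  ⟹  sig = ⟨2 | 0⟩
  P = {1,5}:  v_{1} + v_{5} = v_{2}  ⟹  sig = ⟨2 | 1⟩
  P = {2,8}:  v_{2} + v_{8} = v_{1}  ⟹  sig = ⟨2 | 1⟩
  P = {6,9}:  v_{6} + v_{9} = v_{7}  ⟹  sig = ⟨2 | 1⟩
  P = {0,8}:  v_{0} + v_{8} = v_{4} + v_{9}  ⟹  sig = ⟨2 | 1 1⟩
  P = {2,5}:  v_{2} + v_{5} = v_{3} + v_{9}  ⟹  sig = ⟨2 | 1 1⟩
  P = {0,1}:  v_{0} + v_{1} = v_{2} + v_{4} + v_{9}  ⟹  sig = ⟨2 | 1 1 1⟩
  P = {0,2}:  v_{0} + v_{2} = v_{3} + v_{4} + 2·v_{9}  ⟹  sig = ⟨2 | 1 1 2⟩
  P = {3,4,7}:  v_{3} + v_{4} + v_{7} = 0  ⟹  sig = ⟨3 | 0⟩
  P = {0,3,6}:  v_{0} + v_{3} + v_{6} = v_{5}  ⟹  sig = ⟨3 | 1⟩
  P = {2,4,6}:  v_{2} + v_{4} + v_{6} = v_{8}  ⟹  sig = ⟨3 | 1⟩
  P = {3,8,9}:  v_{3} + v_{8} + v_{9} = v_{2}  ⟹  sig = ⟨3 | 1⟩
  P = {4,5,9}:  v_{4} + v_{5} + v_{9} = v_{0}  ⟹  sig = ⟨3 | 1⟩
  P = {0,3,7}:  v_{0} + v_{3} + v_{7} = v_{5} + v_{9}  ⟹  sig = ⟨3 | 1 1⟩
  P = {2,4,7}:  v_{2} + v_{4} + v_{7} = v_{8} + v_{9}  ⟹  sig = ⟨3 | 1 1⟩
  P = {3,7,8}:  v_{3} + v_{7} + v_{8} = v_{2} + v_{6}  ⟹  sig = ⟨3 | 1 1⟩
  P = {4,5,7}:  v_{4} + v_{5} + v_{7} = v_{0} + v_{6}  ⟹  sig = ⟨3 | 1 1⟩
  P = {1,3,7}:  v_{1} + v_{3} + v_{7} = 2·v_{2} + v_{6}  ⟹  sig = ⟨3 | 1 2⟩
  P = {1,4,7}:  v_{1} + v_{4} + v_{7} = 2·v_{8} + v_{9}  ⟹  sig = ⟨3 | 1 2⟩
  P = {1,3,9}:  v_{1} + v_{3} + v_{9} = 2·v_{2}  ⟹  sig = ⟨3 | 2⟩
  P = {1,4,6}:  v_{1} + v_{4} + v_{6} = 2·v_{8}  ⟹  sig = ⟨3 | 2⟩

so the primitive-relation signature multiset is
{ ⟨2 | 0⟩,  ⟨2 | 1⟩ ×3,  ⟨2 | 1 1⟩ ×2,  ⟨2 | 1 1 1⟩,  ⟨2 | 1 1 2⟩,  ⟨3 | 0⟩,  ⟨3 | 1⟩ ×4,  ⟨3 | 1 1⟩ ×4,  ⟨3 | 1 2⟩ ×2,  ⟨3 | 2⟩ ×2 }


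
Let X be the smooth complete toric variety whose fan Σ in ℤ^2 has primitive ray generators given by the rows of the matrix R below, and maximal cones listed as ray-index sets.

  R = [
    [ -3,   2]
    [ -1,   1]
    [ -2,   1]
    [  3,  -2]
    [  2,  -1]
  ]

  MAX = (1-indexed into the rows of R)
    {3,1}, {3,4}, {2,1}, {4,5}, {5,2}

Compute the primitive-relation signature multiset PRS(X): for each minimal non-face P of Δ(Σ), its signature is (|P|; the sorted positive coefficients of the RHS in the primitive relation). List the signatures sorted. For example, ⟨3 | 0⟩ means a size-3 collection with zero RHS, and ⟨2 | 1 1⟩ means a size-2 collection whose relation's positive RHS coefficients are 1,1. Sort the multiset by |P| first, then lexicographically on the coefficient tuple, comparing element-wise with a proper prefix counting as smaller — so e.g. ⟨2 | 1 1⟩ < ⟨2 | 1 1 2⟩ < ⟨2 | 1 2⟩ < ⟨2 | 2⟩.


Σ has 5 primitive collections:

  {1,4}:  v_{1} + v_{4} = 0  ⇒ sig = ⟨2 | 0⟩
  {3,5}:  v_{3} + v_{5} = 0  ⇒ sig = ⟨2 | 0⟩
  {1,5}:  v_{1} + v_{5} = v_{2}  ⇒ sig = ⟨2 | 1⟩
  {2,3}:  v_{2} + v_{3} = v_{1}  ⇒ sig = ⟨2 | 1⟩
  {2,4}:  v_{2} + v_{4} = v_{5}  ⇒ sig = ⟨2 | 1⟩

Hence PRS(X_Σ) =
[⟨2 | 0⟩, ⟨2 | 0⟩, ⟨2 | 1⟩, ⟨2 | 1⟩, ⟨2 | 1⟩]


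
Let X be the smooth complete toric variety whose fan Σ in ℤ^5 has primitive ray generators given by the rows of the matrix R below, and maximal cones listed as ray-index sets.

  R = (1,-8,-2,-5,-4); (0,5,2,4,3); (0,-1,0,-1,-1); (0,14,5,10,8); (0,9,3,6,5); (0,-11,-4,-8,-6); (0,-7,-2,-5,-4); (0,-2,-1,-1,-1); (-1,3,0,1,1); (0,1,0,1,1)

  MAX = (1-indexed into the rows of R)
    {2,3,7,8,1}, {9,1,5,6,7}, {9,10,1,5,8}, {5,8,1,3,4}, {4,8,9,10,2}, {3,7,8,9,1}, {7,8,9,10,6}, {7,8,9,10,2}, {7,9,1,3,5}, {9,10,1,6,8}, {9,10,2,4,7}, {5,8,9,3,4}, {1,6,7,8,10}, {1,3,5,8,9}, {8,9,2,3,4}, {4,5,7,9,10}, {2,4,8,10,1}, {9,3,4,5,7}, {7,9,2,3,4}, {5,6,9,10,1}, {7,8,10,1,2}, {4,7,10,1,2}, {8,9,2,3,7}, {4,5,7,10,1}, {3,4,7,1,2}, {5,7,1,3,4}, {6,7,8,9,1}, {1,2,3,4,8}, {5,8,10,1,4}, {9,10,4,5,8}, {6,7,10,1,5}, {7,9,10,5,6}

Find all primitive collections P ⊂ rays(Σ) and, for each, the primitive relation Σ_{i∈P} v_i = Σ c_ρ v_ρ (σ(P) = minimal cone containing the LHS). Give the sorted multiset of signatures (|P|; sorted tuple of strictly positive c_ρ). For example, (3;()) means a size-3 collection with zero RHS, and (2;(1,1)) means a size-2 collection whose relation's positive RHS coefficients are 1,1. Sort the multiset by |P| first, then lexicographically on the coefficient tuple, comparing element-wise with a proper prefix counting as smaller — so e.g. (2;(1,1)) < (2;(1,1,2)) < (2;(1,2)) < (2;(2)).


The 11 primitive collections of Σ (r=10, n=5):

  P={3,10}:  v_{3} + v_{10} = 0  so sig = (2;())
  P={2,5}:  v_{2} + v_{5} = v_{4}  so sig = (2;(1))
  P={2,6}:  v_{2} + v_{6} = v_{7} + v_{10}  so sig = (2;(1,1))
  P={3,6}:  v_{3} + v_{6} = v_{1} + v_{7} + v_{9}  so sig = (2;(1,1,1))
  P={4,6}:  v_{4} + v_{6} = v_{5} + v_{7} + v_{10}  so sig = (2;(1,1,1))
  P={1,2,9}:  v_{1} + v_{2} + v_{9} = 0  so sig = (3;())
  P={5,7,8}:  v_{5} + v_{7} + v_{8} = 0  so sig = (3;())
  P={1,4,9}:  v_{1} + v_{4} + v_{9} = v_{5}  so sig = (3;(1))
  P={4,7,8}:  v_{4} + v_{7} + v_{8} = v_{2}  so sig = (3;(1))
  P={5,6,8}:  v_{5} + v_{6} + v_{8} = v_{1} + v_{9} + v_{10}  so sig = (3;(1,1,1))
  P={1,7,9,10}:  v_{1} + v_{7} + v_{9} + v_{10} = v_{6}  so sig = (4;(1))

Signatures (|P|; sorted positive RHS coefficients), sorted:
    (2;())
    (2;(1))
    (2;(1,1))
    (2;(1,1,1))
    (2;(1,1,1))
    (3;())
    (3;())
    (3;(1))
    (3;(1))
    (3;(1,1,1))
    (4;(1))


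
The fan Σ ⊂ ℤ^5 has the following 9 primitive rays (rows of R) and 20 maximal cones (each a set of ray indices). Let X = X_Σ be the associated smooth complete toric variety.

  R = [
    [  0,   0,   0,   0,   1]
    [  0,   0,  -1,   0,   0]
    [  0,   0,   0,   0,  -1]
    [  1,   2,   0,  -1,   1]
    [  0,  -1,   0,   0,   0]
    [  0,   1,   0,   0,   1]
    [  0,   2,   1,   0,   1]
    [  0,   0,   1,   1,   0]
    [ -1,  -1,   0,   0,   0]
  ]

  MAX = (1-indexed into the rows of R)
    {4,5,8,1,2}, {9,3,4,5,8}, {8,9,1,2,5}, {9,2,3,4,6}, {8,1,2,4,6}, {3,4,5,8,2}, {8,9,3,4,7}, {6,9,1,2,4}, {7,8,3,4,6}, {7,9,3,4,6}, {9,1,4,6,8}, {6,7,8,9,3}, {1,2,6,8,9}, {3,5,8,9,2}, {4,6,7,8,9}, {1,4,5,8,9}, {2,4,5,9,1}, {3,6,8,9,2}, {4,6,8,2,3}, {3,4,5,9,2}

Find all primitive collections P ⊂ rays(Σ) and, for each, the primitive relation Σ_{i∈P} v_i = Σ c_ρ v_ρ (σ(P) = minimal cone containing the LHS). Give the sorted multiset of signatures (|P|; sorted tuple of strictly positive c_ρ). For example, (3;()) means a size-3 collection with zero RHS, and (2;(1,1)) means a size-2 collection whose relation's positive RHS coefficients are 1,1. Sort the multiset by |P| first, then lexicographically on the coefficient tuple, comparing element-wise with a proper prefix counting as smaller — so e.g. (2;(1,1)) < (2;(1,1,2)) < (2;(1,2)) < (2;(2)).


|primitive collections| = 7. Relations:

  • {1,3}:  v_{1} + v_{3} = 0 ; sig = (2;())
  • {5,6}:  v_{5} + v_{6} = v_{1} ; sig = (2;(1))
  • {5,7}:  v_{5} + v_{7} = v_{4} + v_{8} + v_{9} ; sig = (2;(1,1,1))
  • {1,7}:  v_{1} + v_{7} = v_{4} + v_{6} + v_{8} + v_{9} ; sig = (2;(1,1,1,1))
  • {2,7}:  v_{2} + v_{7} = v_{3} + 2·v_{6} ; sig = (2;(1,2))
  • {2,4,8,9}:  v_{2} + v_{4} + v_{8} + v_{9} = v_{6} ; sig = (4;(1))
  • {3,4,6,8,9}:  v_{3} + v_{4} + v_{6} + v_{8} + v_{9} = v_{7} ; sig = (5;(1))

so the primitive-relation signature multiset is
{ (2;()),  (2;(1)),  (2;(1,1,1)),  (2;(1,1,1,1)),  (2;(1,2)),  (4;(1)),  (5;(1)) }


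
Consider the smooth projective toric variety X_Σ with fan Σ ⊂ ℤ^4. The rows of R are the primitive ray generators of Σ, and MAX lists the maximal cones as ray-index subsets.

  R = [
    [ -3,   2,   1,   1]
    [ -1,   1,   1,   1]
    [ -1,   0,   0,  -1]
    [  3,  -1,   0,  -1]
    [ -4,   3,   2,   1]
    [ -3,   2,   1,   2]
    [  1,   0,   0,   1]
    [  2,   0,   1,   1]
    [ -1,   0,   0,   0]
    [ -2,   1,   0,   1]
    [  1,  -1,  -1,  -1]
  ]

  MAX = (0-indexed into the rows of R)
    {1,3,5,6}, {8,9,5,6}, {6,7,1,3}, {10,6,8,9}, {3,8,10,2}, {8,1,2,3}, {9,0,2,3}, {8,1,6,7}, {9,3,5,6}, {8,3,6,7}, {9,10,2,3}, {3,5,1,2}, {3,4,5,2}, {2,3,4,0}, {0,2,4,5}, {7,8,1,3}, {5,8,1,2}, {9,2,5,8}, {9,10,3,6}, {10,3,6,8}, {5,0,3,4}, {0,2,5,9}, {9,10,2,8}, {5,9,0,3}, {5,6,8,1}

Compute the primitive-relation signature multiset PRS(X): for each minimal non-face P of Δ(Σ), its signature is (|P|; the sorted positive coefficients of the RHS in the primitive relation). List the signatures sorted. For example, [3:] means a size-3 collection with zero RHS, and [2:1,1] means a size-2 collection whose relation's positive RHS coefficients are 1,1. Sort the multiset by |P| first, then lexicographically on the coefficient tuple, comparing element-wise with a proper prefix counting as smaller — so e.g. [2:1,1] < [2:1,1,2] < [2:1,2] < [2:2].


Minimal non-faces — 24 found among 11 rays, 25 max cones:

  P={1,10}:  v_{1} + v_{10} = 0  ⇒ sig = [2:]
  P={2,6}:  v_{2} + v_{6} = 0  ⇒ sig = [2:]
  P={1,9}:  v_{1} + v_{9} = v_{5}  ⇒ sig = [2:1]
  P={5,10}:  v_{5} + v_{10} = v_{9}  ⇒ sig = [2:1]
  P={0,8}:  v_{0} + v_{8} = v_{2} + v_{5}  ⇒ sig = [2:1,1]
  P={7,9}:  v_{7} + v_{9} = v_{1} + v_{6}  ⇒ sig = [2:1,1]
  P={0,6}:  v_{0} + v_{6} = v_{3} + v_{5} + v_{9}  ⇒ sig = [2:1,1,1]
  P={0,7}:  v_{0} + v_{7} = v_{1} + v_{3} + v_{5}  ⇒ sig = [2:1,1,1]
  P={2,7}:  v_{2} + v_{7} = v_{1} + v_{3} + v_{8}  ⇒ sig = [2:1,1,1]
  P={4,6}:  v_{4} + v_{6} = v_{0} + v_{3} + v_{5}  ⇒ sig = [2:1,1,1]
  P={7,10}:  v_{7} + v_{10} = v_{3} + v_{6} + v_{8}  ⇒ sig = [2:1,1,1]
  P={4,10}:  v_{4} + v_{10} = v_{0} + v_{2} + v_{3} + v_{9}  ⇒ sig = [2:1,1,1,1]
  P={0,1}:  v_{0} + v_{1} = v_{2} + v_{3} + 2·v_{5}  ⇒ sig = [2:1,1,2]
  P={0,10}:  v_{0} + v_{10} = v_{2} + v_{3} + 2·v_{9}  ⇒ sig = [2:1,1,2]
  P={4,7}:  v_{4} + v_{7} = v_{1} + v_{2} + 2·v_{3} + 2·v_{5}  ⇒ sig = [2:1,1,2,2]
  P={5,7}:  v_{5} + v_{7} = 2·v_{1} + v_{6}  ⇒ sig = [2:1,2]
  P={4,8}:  v_{4} + v_{8} = 2·v_{2} + v_{3} + 2·v_{5}  ⇒ sig = [2:1,2,2]
  P={4,9}:  v_{4} + v_{9} = 2·v_{0}  ⇒ sig = [2:2]
  P={1,4}:  v_{1} + v_{4} = 2·v_{2} + 2·v_{3} + 3·v_{5}  ⇒ sig = [2:2,2,3]
  P={3,8,9}:  v_{3} + v_{8} + v_{9} = 0  ⇒ sig = [3:]
  P={3,5,8}:  v_{3} + v_{5} + v_{8} = v_{1}  ⇒ sig = [3:1]
  P={0,2,3,5}:  v_{0} + v_{2} + v_{3} + v_{5} = v_{4}  ⇒ sig = [4:1]
  P={1,3,6,8}:  v_{1} + v_{3} + v_{6} + v_{8} = v_{7}  ⇒ sig = [4:1]
  P={2,3,5,9}:  v_{2} + v_{3} + v_{5} + v_{9} = v_{0}  ⇒ sig = [4:1]

so the primitive-relation signature multiset is
[[2:], [2:], [2:1], [2:1], [2:1,1], [2:1,1], [2:1,1,1], [2:1,1,1], [2:1,1,1], [2:1,1,1], [2:1,1,1], [2:1,1,1,1], [2:1,1,2], [2:1,1,2], [2:1,1,2,2], [2:1,2], [2:1,2,2], [2:2], [2:2,2,3], [3:], [3:1], [4:1], [4:1], [4:1]]


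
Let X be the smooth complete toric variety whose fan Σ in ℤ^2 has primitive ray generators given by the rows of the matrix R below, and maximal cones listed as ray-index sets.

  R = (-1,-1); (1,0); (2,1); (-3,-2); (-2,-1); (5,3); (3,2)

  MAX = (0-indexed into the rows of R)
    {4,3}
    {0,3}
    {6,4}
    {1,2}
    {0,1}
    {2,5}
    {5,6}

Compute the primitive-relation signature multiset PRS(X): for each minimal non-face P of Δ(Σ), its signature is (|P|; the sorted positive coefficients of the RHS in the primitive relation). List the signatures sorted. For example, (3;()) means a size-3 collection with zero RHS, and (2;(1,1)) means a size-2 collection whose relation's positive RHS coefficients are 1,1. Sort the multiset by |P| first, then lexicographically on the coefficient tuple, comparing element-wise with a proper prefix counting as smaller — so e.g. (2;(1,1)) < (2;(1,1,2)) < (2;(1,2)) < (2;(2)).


14 minimal non-faces of Δ(Σ) (on 7 rays):

  • {2,4}:  v_{2} + v_{4} = 0  ⟹  sig = (2;())
  • {3,6}:  v_{3} + v_{6} = 0  ⟹  sig = (2;())
  • {0,2}:  v_{0} + v_{2} = v_{1}  ⟹  sig = (2;(1))
  • {0,4}:  v_{0} + v_{4} = v_{3}  ⟹  sig = (2;(1))
  • {0,6}:  v_{0} + v_{6} = v_{2}  ⟹  sig = (2;(1))
  • {1,4}:  v_{1} + v_{4} = v_{0}  ⟹  sig = (2;(1))
  • {2,3}:  v_{2} + v_{3} = v_{0}  ⟹  sig = (2;(1))
  • {2,6}:  v_{2} + v_{6} = v_{5}  ⟹  sig = (2;(1))
  • {3,5}:  v_{3} + v_{5} = v_{2}  ⟹  sig = (2;(1))
  • {4,5}:  v_{4} + v_{5} = v_{6}  ⟹  sig = (2;(1))
  • {0,5}:  v_{0} + v_{5} = 2·v_{2}  ⟹  sig = (2;(2))
  • {1,3}:  v_{1} + v_{3} = 2·v_{0}  ⟹  sig = (2;(2))
  • {1,6}:  v_{1} + v_{6} = 2·v_{2}  ⟹  sig = (2;(2))
  • {1,5}:  v_{1} + v_{5} = 3·v_{2}  ⟹  sig = (2;(3))

Signatures (|P|; sorted positive RHS coefficients), sorted:
[(2;()), (2;()), (2;(1)), (2;(1)), (2;(1)), (2;(1)), (2;(1)), (2;(1)), (2;(1)), (2;(1)), (2;(2)), (2;(2)), (2;(2)), (2;(3))]


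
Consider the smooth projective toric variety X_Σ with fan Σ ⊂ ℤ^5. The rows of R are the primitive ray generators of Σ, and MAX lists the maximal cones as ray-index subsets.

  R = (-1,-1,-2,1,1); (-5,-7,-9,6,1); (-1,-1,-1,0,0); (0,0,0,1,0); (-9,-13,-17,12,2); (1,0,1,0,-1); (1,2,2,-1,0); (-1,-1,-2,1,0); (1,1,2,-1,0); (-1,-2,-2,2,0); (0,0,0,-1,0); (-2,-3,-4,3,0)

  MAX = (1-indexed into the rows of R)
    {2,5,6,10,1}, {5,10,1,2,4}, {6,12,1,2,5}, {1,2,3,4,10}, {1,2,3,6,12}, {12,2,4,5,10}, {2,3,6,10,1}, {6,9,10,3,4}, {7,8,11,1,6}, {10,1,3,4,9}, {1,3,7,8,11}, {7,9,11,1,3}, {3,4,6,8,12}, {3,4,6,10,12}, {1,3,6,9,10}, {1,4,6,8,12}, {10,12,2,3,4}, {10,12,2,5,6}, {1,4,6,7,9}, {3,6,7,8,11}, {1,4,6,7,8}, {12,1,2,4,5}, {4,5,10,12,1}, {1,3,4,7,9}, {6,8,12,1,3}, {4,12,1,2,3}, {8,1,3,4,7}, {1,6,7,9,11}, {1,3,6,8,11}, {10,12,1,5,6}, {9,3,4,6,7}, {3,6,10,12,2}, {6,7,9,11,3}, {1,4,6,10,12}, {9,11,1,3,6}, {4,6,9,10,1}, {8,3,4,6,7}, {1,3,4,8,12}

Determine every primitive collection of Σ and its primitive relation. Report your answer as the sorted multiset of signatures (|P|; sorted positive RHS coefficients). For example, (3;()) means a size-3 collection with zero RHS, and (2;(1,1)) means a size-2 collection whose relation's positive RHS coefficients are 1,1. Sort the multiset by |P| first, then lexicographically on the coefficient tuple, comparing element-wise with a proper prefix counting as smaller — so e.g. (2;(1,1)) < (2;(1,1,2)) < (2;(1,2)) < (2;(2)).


Primitive collections (23):

  {4,11}:  v_{4} + v_{11} = 0 — sig = (2;())
  {8,9}:  v_{8} + v_{9} = 0 — sig = (2;())
  {7,10}:  v_{7} + v_{10} = v_{4} — sig = (2;(1))
  {8,10}:  v_{8} + v_{10} = v_{12} — sig = (2;(1))
  {9,12}:  v_{9} + v_{12} = v_{10} — sig = (2;(1))
  {7,12}:  v_{7} + v_{12} = v_{4} + v_{8} — sig = (2;(1,1))
  {10,11}:  v_{10} + v_{11} = v_{1} + v_{3} + v_{6} — sig = (2;(1,1,1))
  {2,7}:  v_{2} + v_{7} = v_{1} + v_{3} + v_{4} + v_{12} — sig = (2;(1,1,1,1))
  {5,7}:  v_{5} + v_{7} = v_{1} + v_{2} + v_{4} + v_{12} — sig = (2;(1,1,1,1))
  {11,12}:  v_{11} + v_{12} = v_{1} + v_{3} + v_{6} + v_{8} — sig = (2;(1,1,1,1))
  {5,11}:  v_{5} + v_{11} = 2·v_{1} + v_{2} + v_{3} + v_{6} + v_{12} — sig = (2;(1,1,1,1,2))
  {2,8}:  v_{2} + v_{8} = v_{1} + v_{3} + 2·v_{12} — sig = (2;(1,1,2))
  {2,9}:  v_{2} + v_{9} = v_{1} + v_{3} + 2·v_{10} — sig = (2;(1,1,2))
  {5,8}:  v_{5} + v_{8} = v_{1} + v_{2} + 2·v_{12} — sig = (2;(1,1,2))
  {5,9}:  v_{5} + v_{9} = v_{1} + v_{2} + 2·v_{10} — sig = (2;(1,1,2))
  {2,11}:  v_{2} + v_{11} = 2·v_{1} + 2·v_{3} + v_{6} + v_{12} — sig = (2;(1,1,2,2))
  {3,5}:  v_{3} + v_{5} = 2·v_{2} — sig = (2;(2))
  {2,4,6}:  v_{2} + v_{4} + v_{6} = 2·v_{10} + v_{12} — sig = (3;(1,2))
  {4,5,6}:  v_{4} + v_{5} + v_{6} = v_{1} + 3·v_{10} + 2·v_{12} — sig = (3;(1,2,3))
  {1,3,6,7}:  v_{1} + v_{3} + v_{6} + v_{7} = 0 — sig = (4;())
  {1,2,10,12}:  v_{1} + v_{2} + v_{10} + v_{12} = v_{5} — sig = (4;(1))
  {1,3,4,6}:  v_{1} + v_{3} + v_{4} + v_{6} = v_{10} — sig = (4;(1))
  {1,3,10,12}:  v_{1} + v_{3} + v_{10} + v_{12} = v_{2} — sig = (4;(1))

Sorted signature multiset PRS(X):
{ (2;()) ×2,  (2;(1)) ×3,  (2;(1,1)),  (2;(1,1,1)),  (2;(1,1,1,1)) ×3,  (2;(1,1,1,1,2)),  (2;(1,1,2)) ×4,  (2;(1,1,2,2)),  (2;(2)),  (3;(1,2)),  (3;(1,2,3)),  (4;()),  (4;(1)) ×3 }


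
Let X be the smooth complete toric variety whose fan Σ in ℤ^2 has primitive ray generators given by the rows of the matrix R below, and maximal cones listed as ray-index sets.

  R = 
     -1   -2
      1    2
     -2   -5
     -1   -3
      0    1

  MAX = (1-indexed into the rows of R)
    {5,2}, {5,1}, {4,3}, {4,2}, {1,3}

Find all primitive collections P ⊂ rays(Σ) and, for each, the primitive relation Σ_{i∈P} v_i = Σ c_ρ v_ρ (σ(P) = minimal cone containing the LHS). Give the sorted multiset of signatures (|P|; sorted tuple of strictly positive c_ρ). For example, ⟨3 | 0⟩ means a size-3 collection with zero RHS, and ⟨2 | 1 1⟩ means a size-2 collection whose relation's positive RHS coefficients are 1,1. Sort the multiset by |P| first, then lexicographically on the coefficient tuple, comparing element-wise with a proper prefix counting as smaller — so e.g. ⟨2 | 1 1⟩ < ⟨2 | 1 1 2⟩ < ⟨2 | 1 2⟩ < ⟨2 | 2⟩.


Primitive collections (5):

  • {1,2}:  v_{1} + v_{2} = 0  →  sig = ⟨2 | 0⟩
  • {1,4}:  v_{1} + v_{4} = v_{3}  →  sig = ⟨2 | 1⟩
  • {2,3}:  v_{2} + v_{3} = v_{4}  →  sig = ⟨2 | 1⟩
  • {4,5}:  v_{4} + v_{5} = v_{1}  →  sig = ⟨2 | 1⟩
  • {3,5}:  v_{3} + v_{5} = 2·v_{1}  →  sig = ⟨2 | 2⟩

Sorted signature multiset PRS(X):
[⟨2 | 0⟩, ⟨2 | 1⟩, ⟨2 | 1⟩, ⟨2 | 1⟩, ⟨2 | 2⟩]


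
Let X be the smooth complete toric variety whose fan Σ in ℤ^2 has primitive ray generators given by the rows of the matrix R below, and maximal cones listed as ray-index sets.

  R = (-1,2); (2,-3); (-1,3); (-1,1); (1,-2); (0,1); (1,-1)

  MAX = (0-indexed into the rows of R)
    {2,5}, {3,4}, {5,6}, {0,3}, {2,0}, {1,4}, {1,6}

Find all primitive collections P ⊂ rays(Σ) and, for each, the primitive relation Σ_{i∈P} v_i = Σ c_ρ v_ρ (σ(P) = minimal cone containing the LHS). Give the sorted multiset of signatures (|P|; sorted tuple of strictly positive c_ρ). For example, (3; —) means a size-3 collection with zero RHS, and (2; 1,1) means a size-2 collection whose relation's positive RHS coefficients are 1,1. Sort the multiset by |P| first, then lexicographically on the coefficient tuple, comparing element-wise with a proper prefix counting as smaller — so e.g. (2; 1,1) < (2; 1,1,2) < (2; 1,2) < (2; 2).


The 14 primitive collections of Σ (r=7, n=2):

  P = {0,4}:  v_{0} + v_{4} = 0  so sig = (2; —)
  P = {3,6}:  v_{3} + v_{6} = 0  so sig = (2; —)
  P = {0,1}:  v_{0} + v_{1} = v_{6}  so sig = (2; 1)
  P = {0,5}:  v_{0} + v_{5} = v_{2}  so sig = (2; 1)
  P = {0,6}:  v_{0} + v_{6} = v_{5}  so sig = (2; 1)
  P = {1,3}:  v_{1} + v_{3} = v_{4}  so sig = (2; 1)
  P = {2,4}:  v_{2} + v_{4} = v_{5}  so sig = (2; 1)
  P = {3,5}:  v_{3} + v_{5} = v_{0}  so sig = (2; 1)
  P = {4,5}:  v_{4} + v_{5} = v_{6}  so sig = (2; 1)
  P = {4,6}:  v_{4} + v_{6} = v_{1}  so sig = (2; 1)
  P = {1,2}:  v_{1} + v_{2} = v_{5} + v_{6}  so sig = (2; 1,1)
  P = {1,5}:  v_{1} + v_{5} = 2·v_{6}  so sig = (2; 2)
  P = {2,3}:  v_{2} + v_{3} = 2·v_{0}  so sig = (2; 2)
  P = {2,6}:  v_{2} + v_{6} = 2·v_{5}  so sig = (2; 2)

Sorted signature multiset PRS(X):
{ (2; —) ×2,  (2; 1) ×8,  (2; 1,1),  (2; 2) ×3 }


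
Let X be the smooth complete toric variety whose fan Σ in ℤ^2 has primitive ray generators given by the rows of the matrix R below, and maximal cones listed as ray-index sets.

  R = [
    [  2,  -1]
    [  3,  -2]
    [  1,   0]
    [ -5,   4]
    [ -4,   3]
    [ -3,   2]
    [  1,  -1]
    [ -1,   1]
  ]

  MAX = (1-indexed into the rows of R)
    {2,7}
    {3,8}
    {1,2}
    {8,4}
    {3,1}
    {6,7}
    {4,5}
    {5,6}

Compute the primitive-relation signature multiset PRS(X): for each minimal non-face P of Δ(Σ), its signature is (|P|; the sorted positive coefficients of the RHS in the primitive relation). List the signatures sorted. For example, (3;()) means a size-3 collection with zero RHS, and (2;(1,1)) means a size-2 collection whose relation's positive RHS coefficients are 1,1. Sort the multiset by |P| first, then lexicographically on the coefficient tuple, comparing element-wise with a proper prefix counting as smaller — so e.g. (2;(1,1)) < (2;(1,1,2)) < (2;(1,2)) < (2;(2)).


|primitive collections| = 20. Relations:

  P={2,6}:  v_{2} + v_{6} = 0  so sig = (2;())
  P={7,8}:  v_{7} + v_{8} = 0  so sig = (2;())
  P={1,6}:  v_{1} + v_{6} = v_{8}  so sig = (2;(1))
  P={1,7}:  v_{1} + v_{7} = v_{2}  so sig = (2;(1))
  P={1,8}:  v_{1} + v_{8} = v_{3}  so sig = (2;(1))
  P={2,5}:  v_{2} + v_{5} = v_{8}  so sig = (2;(1))
  P={2,8}:  v_{2} + v_{8} = v_{1}  so sig = (2;(1))
  P={3,7}:  v_{3} + v_{7} = v_{1}  so sig = (2;(1))
  P={4,7}:  v_{4} + v_{7} = v_{5}  so sig = (2;(1))
  P={5,7}:  v_{5} + v_{7} = v_{6}  so sig = (2;(1))
  P={5,8}:  v_{5} + v_{8} = v_{4}  so sig = (2;(1))
  P={6,8}:  v_{6} + v_{8} = v_{5}  so sig = (2;(1))
  P={1,5}:  v_{1} + v_{5} = 2·v_{8}  so sig = (2;(2))
  P={2,3}:  v_{2} + v_{3} = 2·v_{1}  so sig = (2;(2))
  P={2,4}:  v_{2} + v_{4} = 2·v_{8}  so sig = (2;(2))
  P={3,6}:  v_{3} + v_{6} = 2·v_{8}  so sig = (2;(2))
  P={4,6}:  v_{4} + v_{6} = 2·v_{5}  so sig = (2;(2))
  P={1,4}:  v_{1} + v_{4} = 3·v_{8}  so sig = (2;(3))
  P={3,5}:  v_{3} + v_{5} = 3·v_{8}  so sig = (2;(3))
  P={3,4}:  v_{3} + v_{4} = 4·v_{8}  so sig = (2;(4))

Signatures (|P|; sorted positive RHS coefficients), sorted:
{ (2;()) ×2,  (2;(1)) ×10,  (2;(2)) ×5,  (2;(3)) ×2,  (2;(4)) }
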